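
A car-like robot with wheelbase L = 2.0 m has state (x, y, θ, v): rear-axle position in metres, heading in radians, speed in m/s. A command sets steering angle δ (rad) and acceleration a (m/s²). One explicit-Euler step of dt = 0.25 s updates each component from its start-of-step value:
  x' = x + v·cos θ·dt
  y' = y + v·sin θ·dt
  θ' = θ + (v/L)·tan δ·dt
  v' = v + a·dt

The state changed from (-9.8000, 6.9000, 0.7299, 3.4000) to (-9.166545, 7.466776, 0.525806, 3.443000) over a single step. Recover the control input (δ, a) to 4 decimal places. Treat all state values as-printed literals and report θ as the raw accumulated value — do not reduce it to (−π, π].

a = (v'−v)/dt = (0.043000)/0.25 = 0.1720
Δθ = θ'−θ = -0.204094;  (v·dt/L) = 3.4000·0.25/2.0 = 0.425000
tan δ = Δθ·L/(v·dt) = -0.480221  →  δ = -0.4477

δ = -0.4477, a = 0.1720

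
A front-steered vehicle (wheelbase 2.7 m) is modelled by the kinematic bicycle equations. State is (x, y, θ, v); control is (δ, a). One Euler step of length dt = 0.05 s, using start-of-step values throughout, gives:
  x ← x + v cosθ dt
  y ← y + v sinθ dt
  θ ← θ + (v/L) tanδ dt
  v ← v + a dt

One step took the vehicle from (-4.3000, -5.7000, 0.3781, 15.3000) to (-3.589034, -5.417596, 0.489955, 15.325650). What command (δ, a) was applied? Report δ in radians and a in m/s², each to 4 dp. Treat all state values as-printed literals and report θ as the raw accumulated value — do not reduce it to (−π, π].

a = (v'−v)/dt = (0.025650)/0.05 = 0.5130
Δθ = θ'−θ = 0.111855;  (v·dt/L) = 15.3000·0.05/2.7 = 0.283333
tan δ = Δθ·L/(v·dt) = 0.394782  →  δ = 0.3760

δ = 0.3760, a = 0.5130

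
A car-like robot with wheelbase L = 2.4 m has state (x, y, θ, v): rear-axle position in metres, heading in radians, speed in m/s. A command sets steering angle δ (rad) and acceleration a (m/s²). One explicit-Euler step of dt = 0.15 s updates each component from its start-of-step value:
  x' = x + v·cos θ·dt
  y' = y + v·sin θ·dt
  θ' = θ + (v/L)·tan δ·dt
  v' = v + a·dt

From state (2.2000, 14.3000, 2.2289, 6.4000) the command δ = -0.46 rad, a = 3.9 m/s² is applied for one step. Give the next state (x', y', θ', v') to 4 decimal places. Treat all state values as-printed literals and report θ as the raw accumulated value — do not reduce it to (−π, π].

(1.6128, 15.0595, 2.0307, 6.9850)

x' = 2.2000 + 6.4000·cos(2.2289)·0.15 = 1.6128
y' = 14.3000 + 6.4000·sin(2.2289)·0.15 = 15.0595
θ' = 2.2289 + (6.4000/2.4)·tan(-0.46)·0.15 = 2.0307
v' = 6.4000 + 3.9000·0.15 = 6.9850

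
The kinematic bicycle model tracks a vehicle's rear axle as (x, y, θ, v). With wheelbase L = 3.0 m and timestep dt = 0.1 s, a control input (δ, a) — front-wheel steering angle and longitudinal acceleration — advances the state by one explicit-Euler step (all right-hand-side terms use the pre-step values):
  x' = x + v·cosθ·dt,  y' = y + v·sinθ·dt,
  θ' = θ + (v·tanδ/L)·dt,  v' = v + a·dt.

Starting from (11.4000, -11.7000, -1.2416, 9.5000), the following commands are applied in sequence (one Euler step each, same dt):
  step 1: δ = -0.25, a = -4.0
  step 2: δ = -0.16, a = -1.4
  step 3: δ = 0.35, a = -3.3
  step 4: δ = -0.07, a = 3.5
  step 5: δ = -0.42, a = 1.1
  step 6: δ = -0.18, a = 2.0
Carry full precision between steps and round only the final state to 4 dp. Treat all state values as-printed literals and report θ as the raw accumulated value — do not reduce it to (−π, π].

after step 1 (δ=-0.25, a=-4.0): (11.707118, -12.598987, -1.322458, 9.100000)
after step 2 (δ=-0.16, a=-1.4): (11.930790, -13.481071, -1.371410, 8.960000)
after step 3 (δ=0.35, a=-3.3): (12.108259, -14.359319, -1.262388, 8.630000)
after step 4 (δ=-0.07, a=3.5): (12.370216, -15.181601, -1.282558, 8.980000)
after step 5 (δ=-0.42, a=1.1): (12.625485, -16.042555, -1.416232, 9.090000)
after step 6 (δ=-0.18, a=2.0): (12.765425, -16.940719, -1.471369, 9.290000)

(12.7654, -16.9407, -1.4714, 9.2900)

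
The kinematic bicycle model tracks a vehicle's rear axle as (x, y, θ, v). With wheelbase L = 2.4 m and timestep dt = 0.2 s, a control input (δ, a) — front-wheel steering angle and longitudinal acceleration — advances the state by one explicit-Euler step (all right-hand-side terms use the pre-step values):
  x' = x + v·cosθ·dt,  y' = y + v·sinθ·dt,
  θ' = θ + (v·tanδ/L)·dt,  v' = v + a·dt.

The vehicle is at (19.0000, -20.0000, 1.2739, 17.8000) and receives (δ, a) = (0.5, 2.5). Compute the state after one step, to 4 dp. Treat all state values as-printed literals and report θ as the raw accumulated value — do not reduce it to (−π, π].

(20.0415, -16.5958, 2.0842, 18.3000)

x' = 19.0000 + 17.8000·cos(1.2739)·0.2 = 20.0415
y' = -20.0000 + 17.8000·sin(1.2739)·0.2 = -16.5958
θ' = 1.2739 + (17.8000/2.4)·tan(0.5)·0.2 = 2.0842
v' = 17.8000 + 2.5000·0.2 = 18.3000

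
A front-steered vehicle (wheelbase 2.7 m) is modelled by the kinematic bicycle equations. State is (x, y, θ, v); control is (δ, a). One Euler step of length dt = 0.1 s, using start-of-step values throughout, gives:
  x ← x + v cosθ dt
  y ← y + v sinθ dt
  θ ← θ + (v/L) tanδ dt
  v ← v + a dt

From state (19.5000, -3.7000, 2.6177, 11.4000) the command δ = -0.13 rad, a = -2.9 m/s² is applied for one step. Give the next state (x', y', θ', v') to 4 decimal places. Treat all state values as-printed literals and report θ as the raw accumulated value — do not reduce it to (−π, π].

(18.5129, -3.1297, 2.5625, 11.1100)

x' = 19.5000 + 11.4000·cos(2.6177)·0.1 = 18.5129
y' = -3.7000 + 11.4000·sin(2.6177)·0.1 = -3.1297
θ' = 2.6177 + (11.4000/2.7)·tan(-0.13)·0.1 = 2.5625
v' = 11.4000 − 2.9000·0.1 = 11.1100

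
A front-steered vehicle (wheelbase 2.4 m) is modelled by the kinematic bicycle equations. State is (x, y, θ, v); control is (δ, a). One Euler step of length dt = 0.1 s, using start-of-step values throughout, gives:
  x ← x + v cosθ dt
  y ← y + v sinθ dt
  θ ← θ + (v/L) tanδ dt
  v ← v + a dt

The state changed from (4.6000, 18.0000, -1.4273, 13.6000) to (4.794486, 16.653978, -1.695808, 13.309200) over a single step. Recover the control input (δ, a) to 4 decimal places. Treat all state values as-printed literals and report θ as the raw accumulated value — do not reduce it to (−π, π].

a = (v'−v)/dt = (-0.290800)/0.1 = -2.9080
Δθ = θ'−θ = -0.268508;  (v·dt/L) = 13.6000·0.1/2.4 = 0.566667
tan δ = Δθ·L/(v·dt) = -0.473838  →  δ = -0.4425

δ = -0.4425, a = -2.9080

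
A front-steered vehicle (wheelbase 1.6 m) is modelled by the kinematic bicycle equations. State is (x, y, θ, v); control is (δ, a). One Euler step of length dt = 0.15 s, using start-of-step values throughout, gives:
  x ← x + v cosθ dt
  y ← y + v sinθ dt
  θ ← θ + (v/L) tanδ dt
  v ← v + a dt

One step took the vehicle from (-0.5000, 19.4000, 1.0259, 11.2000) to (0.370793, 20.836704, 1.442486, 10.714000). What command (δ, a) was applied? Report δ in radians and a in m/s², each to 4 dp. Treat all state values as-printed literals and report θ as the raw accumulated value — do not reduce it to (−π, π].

δ = 0.3777, a = -3.2400

a = (v'−v)/dt = (-0.486000)/0.15 = -3.2400
Δθ = θ'−θ = 0.416586;  (v·dt/L) = 11.2000·0.15/1.6 = 1.050000
tan δ = Δθ·L/(v·dt) = 0.396749  →  δ = 0.3777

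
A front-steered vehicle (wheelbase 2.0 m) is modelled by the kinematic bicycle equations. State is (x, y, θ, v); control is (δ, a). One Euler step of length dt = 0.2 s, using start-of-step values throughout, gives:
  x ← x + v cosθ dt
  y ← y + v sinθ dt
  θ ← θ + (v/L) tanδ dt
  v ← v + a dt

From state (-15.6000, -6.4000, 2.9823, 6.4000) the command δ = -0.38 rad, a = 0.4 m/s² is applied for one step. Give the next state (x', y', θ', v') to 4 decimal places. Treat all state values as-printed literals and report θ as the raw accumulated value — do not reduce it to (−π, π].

(-16.8638, -6.1970, 2.7267, 6.4800)

x' = -15.6000 + 6.4000·cos(2.9823)·0.2 = -16.8638
y' = -6.4000 + 6.4000·sin(2.9823)·0.2 = -6.1970
θ' = 2.9823 + (6.4000/2.0)·tan(-0.38)·0.2 = 2.7267
v' = 6.4000 + 0.4000·0.2 = 6.4800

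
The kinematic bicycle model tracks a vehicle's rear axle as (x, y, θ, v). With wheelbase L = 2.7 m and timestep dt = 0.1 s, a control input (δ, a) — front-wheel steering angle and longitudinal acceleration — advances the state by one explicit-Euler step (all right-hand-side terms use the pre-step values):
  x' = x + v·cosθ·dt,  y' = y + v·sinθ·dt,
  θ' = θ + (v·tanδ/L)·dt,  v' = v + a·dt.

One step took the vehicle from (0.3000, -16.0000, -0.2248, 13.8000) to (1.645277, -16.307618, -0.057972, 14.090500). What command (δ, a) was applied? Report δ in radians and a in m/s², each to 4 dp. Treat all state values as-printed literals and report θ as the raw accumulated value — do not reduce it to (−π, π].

δ = 0.3155, a = 2.9050

a = (v'−v)/dt = (0.290500)/0.1 = 2.9050
Δθ = θ'−θ = 0.166828;  (v·dt/L) = 13.8000·0.1/2.7 = 0.511111
tan δ = Δθ·L/(v·dt) = 0.326403  →  δ = 0.3155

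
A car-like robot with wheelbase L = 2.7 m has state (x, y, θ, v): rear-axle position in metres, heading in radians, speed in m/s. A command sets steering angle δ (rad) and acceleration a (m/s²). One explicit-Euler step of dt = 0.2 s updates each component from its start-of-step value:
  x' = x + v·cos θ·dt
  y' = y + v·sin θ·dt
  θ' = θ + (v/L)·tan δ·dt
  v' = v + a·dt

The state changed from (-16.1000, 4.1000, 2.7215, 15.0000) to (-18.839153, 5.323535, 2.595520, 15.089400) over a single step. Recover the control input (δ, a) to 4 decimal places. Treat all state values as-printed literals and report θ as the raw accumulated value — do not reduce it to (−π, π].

a = (v'−v)/dt = (0.089400)/0.2 = 0.4470
Δθ = θ'−θ = -0.125980;  (v·dt/L) = 15.0000·0.2/2.7 = 1.111111
tan δ = Δθ·L/(v·dt) = -0.113382  →  δ = -0.1129

δ = -0.1129, a = 0.4470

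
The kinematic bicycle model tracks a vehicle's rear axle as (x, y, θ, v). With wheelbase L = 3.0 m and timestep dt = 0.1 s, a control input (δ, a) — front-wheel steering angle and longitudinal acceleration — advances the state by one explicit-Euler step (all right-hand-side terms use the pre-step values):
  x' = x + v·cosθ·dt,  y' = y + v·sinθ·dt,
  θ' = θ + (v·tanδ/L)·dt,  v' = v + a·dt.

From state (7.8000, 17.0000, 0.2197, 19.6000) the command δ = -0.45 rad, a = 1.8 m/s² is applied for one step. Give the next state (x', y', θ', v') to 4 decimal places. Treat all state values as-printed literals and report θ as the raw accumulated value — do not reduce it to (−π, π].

(9.7129, 17.4272, -0.0959, 19.7800)

x' = 7.8000 + 19.6000·cos(0.2197)·0.1 = 9.7129
y' = 17.0000 + 19.6000·sin(0.2197)·0.1 = 17.4272
θ' = 0.2197 + (19.6000/3.0)·tan(-0.45)·0.1 = -0.0959
v' = 19.6000 + 1.8000·0.1 = 19.7800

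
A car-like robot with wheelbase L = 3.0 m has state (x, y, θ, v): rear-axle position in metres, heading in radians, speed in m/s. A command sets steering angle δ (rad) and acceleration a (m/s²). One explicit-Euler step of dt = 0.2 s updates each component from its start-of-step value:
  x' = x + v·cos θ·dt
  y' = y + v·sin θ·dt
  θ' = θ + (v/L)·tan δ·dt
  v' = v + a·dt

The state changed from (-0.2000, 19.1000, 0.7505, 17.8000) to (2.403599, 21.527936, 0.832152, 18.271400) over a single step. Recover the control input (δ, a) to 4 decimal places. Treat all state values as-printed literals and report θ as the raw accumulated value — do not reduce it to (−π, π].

a = (v'−v)/dt = (0.471400)/0.2 = 2.3570
Δθ = θ'−θ = 0.081652;  (v·dt/L) = 17.8000·0.2/3.0 = 1.186667
tan δ = Δθ·L/(v·dt) = 0.068808  →  δ = 0.0687

δ = 0.0687, a = 2.3570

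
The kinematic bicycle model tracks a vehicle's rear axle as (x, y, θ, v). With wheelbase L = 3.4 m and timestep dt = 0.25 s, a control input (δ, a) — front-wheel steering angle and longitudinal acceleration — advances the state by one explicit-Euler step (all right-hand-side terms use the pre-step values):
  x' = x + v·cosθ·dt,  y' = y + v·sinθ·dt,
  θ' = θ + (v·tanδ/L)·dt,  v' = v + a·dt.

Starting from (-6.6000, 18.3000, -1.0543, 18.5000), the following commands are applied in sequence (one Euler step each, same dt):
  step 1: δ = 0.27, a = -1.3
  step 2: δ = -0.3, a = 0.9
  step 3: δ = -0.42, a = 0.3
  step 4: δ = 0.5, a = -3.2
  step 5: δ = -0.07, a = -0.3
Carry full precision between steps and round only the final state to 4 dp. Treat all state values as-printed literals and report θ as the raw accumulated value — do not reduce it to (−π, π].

(3.3302, -0.8378, -1.0444, 17.6000)

after step 1 (δ=0.27, a=-1.3): (-4.316006, 14.278309, -0.677828, 18.175000)
after step 2 (δ=-0.3, a=0.9): (-0.776711, 11.428913, -1.091224, 18.400000)
after step 3 (δ=-0.42, a=0.3): (1.345729, 7.347829, -1.695410, 18.475000)
after step 4 (δ=0.5, a=-3.2): (0.771658, 2.764894, -0.953282, 17.675000)
after step 5 (δ=-0.07, a=-0.3): (3.330160, -0.837802, -1.044405, 17.600000)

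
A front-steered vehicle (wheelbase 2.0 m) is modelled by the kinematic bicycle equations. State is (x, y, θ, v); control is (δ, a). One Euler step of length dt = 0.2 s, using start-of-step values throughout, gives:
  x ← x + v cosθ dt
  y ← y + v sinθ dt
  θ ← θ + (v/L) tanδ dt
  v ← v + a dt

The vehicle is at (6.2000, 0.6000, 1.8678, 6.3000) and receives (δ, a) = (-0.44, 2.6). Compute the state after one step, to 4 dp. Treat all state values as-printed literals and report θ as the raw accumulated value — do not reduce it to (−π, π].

(5.8313, 1.8048, 1.5712, 6.8200)

x' = 6.2000 + 6.3000·cos(1.8678)·0.2 = 5.8313
y' = 0.6000 + 6.3000·sin(1.8678)·0.2 = 1.8048
θ' = 1.8678 + (6.3000/2.0)·tan(-0.44)·0.2 = 1.5712
v' = 6.3000 + 2.6000·0.2 = 6.8200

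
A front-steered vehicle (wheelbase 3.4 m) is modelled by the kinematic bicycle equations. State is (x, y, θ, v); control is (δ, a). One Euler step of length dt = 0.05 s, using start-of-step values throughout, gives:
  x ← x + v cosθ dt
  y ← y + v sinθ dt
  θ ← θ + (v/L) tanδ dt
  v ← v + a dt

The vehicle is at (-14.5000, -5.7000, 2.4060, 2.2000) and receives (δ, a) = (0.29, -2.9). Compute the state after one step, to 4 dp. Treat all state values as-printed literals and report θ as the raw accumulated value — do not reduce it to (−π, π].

x' = -14.5000 + 2.2000·cos(2.4060)·0.05 = -14.5816
y' = -5.7000 + 2.2000·sin(2.4060)·0.05 = -5.6262
θ' = 2.4060 + (2.2000/3.4)·tan(0.29)·0.05 = 2.4157
v' = 2.2000 − 2.9000·0.05 = 2.0550

(-14.5816, -5.6262, 2.4157, 2.0550)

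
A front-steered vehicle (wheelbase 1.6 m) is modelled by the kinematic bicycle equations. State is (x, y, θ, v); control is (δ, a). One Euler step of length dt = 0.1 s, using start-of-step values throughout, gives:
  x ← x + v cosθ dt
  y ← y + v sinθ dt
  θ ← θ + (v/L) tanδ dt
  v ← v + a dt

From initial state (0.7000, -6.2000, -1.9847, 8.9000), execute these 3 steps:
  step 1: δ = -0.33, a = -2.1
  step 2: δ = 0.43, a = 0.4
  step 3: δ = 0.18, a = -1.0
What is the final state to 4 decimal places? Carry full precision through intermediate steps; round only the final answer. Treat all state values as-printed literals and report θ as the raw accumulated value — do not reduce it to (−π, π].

after step 1 (δ=-0.33, a=-2.1): (0.342054, -7.014846, -2.175229, 8.690000)
after step 2 (δ=0.43, a=0.4): (-0.151795, -7.729881, -1.926141, 8.730000)
after step 3 (δ=0.18, a=-1.0): (-0.455523, -8.548342, -1.826854, 8.630000)

(-0.4555, -8.5483, -1.8269, 8.6300)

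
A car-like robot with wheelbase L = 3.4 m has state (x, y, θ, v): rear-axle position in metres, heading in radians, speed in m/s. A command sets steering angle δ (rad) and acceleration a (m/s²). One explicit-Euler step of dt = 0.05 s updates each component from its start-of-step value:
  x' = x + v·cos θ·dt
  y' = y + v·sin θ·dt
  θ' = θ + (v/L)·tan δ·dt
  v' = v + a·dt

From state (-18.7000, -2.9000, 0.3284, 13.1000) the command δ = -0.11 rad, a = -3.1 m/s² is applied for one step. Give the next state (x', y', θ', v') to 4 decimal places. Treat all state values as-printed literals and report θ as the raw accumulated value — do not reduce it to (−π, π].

x' = -18.7000 + 13.1000·cos(0.3284)·0.05 = -18.0800
y' = -2.9000 + 13.1000·sin(0.3284)·0.05 = -2.6887
θ' = 0.3284 + (13.1000/3.4)·tan(-0.11)·0.05 = 0.3071
v' = 13.1000 − 3.1000·0.05 = 12.9450

(-18.0800, -2.6887, 0.3071, 12.9450)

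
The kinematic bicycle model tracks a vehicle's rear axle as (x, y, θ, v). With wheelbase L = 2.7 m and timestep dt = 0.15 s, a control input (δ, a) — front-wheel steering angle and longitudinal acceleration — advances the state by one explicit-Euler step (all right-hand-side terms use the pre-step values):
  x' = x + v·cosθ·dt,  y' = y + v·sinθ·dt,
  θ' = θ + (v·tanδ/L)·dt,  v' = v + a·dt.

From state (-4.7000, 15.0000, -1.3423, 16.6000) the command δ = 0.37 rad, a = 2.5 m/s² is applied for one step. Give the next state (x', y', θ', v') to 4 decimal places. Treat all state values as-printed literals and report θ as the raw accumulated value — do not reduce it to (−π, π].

x' = -4.7000 + 16.6000·cos(-1.3423)·0.15 = -4.1360
y' = 15.0000 + 16.6000·sin(-1.3423)·0.15 = 12.5747
θ' = -1.3423 + (16.6000/2.7)·tan(0.37)·0.15 = -0.9846
v' = 16.6000 + 2.5000·0.15 = 16.9750

(-4.1360, 12.5747, -0.9846, 16.9750)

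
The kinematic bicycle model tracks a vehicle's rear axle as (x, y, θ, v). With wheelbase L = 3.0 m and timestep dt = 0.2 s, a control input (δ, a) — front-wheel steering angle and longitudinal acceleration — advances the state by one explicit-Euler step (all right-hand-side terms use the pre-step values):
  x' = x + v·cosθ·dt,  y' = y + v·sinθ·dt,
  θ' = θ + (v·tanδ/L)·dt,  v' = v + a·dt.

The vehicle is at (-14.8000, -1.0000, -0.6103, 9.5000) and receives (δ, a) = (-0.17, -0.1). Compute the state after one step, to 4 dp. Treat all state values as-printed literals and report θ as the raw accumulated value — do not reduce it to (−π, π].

(-13.2430, -2.0889, -0.7190, 9.4800)

x' = -14.8000 + 9.5000·cos(-0.6103)·0.2 = -13.2430
y' = -1.0000 + 9.5000·sin(-0.6103)·0.2 = -2.0889
θ' = -0.6103 + (9.5000/3.0)·tan(-0.17)·0.2 = -0.7190
v' = 9.5000 − 0.1000·0.2 = 9.4800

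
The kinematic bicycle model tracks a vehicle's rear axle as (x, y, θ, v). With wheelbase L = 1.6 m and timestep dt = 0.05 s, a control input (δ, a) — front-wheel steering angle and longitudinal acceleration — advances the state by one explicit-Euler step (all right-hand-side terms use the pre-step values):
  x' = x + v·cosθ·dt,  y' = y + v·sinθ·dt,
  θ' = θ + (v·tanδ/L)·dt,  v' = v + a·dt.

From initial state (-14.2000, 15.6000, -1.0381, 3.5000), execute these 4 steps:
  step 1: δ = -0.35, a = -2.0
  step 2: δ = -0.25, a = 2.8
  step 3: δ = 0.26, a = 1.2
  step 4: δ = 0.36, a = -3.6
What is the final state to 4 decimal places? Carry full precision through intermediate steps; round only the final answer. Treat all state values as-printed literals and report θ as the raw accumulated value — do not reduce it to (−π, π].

(-13.8657, 14.9829, -1.0334, 3.4200)

after step 1 (δ=-0.35, a=-2.0): (-14.111125, 15.449248, -1.078025, 3.400000)
after step 2 (δ=-0.25, a=2.8): (-14.030703, 15.299474, -1.105155, 3.540000)
after step 3 (δ=0.26, a=1.2): (-13.951231, 15.141318, -1.075726, 3.600000)
after step 4 (δ=0.36, a=-3.6): (-13.865714, 14.982930, -1.033381, 3.420000)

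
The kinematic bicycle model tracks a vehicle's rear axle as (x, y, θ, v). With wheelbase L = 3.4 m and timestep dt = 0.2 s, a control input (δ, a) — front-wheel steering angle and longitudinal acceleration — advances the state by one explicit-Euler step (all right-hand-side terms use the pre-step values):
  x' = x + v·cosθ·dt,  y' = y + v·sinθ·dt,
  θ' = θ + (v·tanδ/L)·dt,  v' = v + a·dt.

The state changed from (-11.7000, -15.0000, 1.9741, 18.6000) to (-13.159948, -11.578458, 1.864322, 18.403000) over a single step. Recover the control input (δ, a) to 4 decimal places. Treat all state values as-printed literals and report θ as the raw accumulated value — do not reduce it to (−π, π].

a = (v'−v)/dt = (-0.197000)/0.2 = -0.9850
Δθ = θ'−θ = -0.109778;  (v·dt/L) = 18.6000·0.2/3.4 = 1.094118
tan δ = Δθ·L/(v·dt) = -0.100335  →  δ = -0.1000

δ = -0.1000, a = -0.9850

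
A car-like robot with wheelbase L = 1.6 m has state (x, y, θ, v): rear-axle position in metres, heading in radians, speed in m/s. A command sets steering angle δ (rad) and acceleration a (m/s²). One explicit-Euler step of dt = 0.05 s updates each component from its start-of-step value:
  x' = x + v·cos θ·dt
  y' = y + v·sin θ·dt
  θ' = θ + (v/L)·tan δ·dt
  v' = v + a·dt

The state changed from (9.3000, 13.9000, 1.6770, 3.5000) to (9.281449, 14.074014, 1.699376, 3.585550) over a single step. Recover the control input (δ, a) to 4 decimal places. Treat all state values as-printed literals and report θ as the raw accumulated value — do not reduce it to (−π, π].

δ = 0.2018, a = 1.7110

a = (v'−v)/dt = (0.085550)/0.05 = 1.7110
Δθ = θ'−θ = 0.022376;  (v·dt/L) = 3.5000·0.05/1.6 = 0.109375
tan δ = Δθ·L/(v·dt) = 0.204581  →  δ = 0.2018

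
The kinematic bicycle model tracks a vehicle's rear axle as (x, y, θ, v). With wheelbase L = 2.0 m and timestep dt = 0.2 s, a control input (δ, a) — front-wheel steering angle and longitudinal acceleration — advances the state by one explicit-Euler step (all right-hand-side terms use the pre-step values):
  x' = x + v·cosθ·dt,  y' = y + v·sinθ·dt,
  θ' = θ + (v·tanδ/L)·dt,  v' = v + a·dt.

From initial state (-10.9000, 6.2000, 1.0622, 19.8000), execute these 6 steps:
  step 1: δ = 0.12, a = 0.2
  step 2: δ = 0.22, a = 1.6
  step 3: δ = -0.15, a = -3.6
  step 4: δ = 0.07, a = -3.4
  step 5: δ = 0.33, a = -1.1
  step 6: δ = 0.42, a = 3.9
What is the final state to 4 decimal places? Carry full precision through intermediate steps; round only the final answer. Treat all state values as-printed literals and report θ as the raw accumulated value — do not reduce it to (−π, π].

(-10.3622, 28.0175, 3.0467, 19.3200)

after step 1 (δ=0.12, a=0.2): (-8.971671, 9.658778, 1.300947, 19.840000)
after step 2 (δ=0.22, a=1.6): (-7.913857, 13.483181, 1.744608, 20.160000)
after step 3 (δ=-0.15, a=-3.6): (-8.611143, 17.454430, 1.439919, 19.440000)
after step 4 (δ=0.07, a=-3.4): (-8.103745, 21.309179, 1.576222, 18.760000)
after step 5 (δ=0.33, a=-1.1): (-8.124102, 25.061124, 2.218799, 18.540000)
after step 6 (δ=0.42, a=3.9): (-10.362233, 28.017479, 3.046744, 19.320000)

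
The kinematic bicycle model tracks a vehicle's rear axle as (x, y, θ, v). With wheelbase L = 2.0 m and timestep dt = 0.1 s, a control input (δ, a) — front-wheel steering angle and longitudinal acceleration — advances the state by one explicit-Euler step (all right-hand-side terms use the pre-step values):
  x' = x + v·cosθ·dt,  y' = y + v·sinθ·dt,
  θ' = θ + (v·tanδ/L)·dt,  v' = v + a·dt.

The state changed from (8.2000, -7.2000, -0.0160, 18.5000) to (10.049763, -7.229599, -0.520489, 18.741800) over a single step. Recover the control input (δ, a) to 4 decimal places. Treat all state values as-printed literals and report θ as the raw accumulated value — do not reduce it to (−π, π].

δ = -0.4993, a = 2.4180

a = (v'−v)/dt = (0.241800)/0.1 = 2.4180
Δθ = θ'−θ = -0.504489;  (v·dt/L) = 18.5000·0.1/2.0 = 0.925000
tan δ = Δθ·L/(v·dt) = -0.545394  →  δ = -0.4993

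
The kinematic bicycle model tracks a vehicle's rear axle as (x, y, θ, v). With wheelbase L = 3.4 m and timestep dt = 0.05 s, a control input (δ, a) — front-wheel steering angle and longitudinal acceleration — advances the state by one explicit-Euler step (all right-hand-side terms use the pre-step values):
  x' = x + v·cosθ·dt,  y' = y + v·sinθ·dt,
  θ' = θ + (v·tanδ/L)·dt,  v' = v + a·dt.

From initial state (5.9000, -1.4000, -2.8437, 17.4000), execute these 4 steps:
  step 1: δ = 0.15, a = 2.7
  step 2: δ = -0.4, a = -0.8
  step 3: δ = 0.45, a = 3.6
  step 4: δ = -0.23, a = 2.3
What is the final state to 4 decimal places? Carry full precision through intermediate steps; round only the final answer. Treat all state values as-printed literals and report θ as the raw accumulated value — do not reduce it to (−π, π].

(2.5589, -2.4468, -2.8506, 17.7900)

after step 1 (δ=0.15, a=2.7): (5.068317, -1.655351, -2.805027, 17.535000)
after step 2 (δ=-0.4, a=-0.8): (4.240758, -1.944895, -2.914052, 17.495000)
after step 3 (δ=0.45, a=3.6): (3.388555, -2.142223, -2.789772, 17.675000)
after step 4 (δ=-0.23, a=2.3): (2.558938, -2.446770, -2.850632, 17.790000)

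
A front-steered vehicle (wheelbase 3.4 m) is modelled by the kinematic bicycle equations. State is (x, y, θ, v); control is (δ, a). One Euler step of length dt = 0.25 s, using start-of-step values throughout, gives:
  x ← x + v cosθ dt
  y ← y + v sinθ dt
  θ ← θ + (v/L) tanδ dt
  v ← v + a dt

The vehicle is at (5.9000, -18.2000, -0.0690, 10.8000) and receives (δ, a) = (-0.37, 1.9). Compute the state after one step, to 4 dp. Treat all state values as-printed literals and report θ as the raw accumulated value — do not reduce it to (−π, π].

(8.5936, -18.3862, -0.3770, 11.2750)

x' = 5.9000 + 10.8000·cos(-0.0690)·0.25 = 8.5936
y' = -18.2000 + 10.8000·sin(-0.0690)·0.25 = -18.3862
θ' = -0.0690 + (10.8000/3.4)·tan(-0.37)·0.25 = -0.3770
v' = 10.8000 + 1.9000·0.25 = 11.2750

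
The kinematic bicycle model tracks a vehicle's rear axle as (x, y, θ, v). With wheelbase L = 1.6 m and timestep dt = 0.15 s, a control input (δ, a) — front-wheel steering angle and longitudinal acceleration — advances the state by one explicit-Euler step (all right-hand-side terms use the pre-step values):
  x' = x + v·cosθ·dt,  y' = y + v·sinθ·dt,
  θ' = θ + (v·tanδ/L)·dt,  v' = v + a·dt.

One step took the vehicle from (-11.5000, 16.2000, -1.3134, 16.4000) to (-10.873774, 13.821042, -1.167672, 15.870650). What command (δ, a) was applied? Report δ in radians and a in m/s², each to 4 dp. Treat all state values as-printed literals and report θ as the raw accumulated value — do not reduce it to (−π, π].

a = (v'−v)/dt = (-0.529350)/0.15 = -3.5290
Δθ = θ'−θ = 0.145728;  (v·dt/L) = 16.4000·0.15/1.6 = 1.537500
tan δ = Δθ·L/(v·dt) = 0.094782  →  δ = 0.0945

δ = 0.0945, a = -3.5290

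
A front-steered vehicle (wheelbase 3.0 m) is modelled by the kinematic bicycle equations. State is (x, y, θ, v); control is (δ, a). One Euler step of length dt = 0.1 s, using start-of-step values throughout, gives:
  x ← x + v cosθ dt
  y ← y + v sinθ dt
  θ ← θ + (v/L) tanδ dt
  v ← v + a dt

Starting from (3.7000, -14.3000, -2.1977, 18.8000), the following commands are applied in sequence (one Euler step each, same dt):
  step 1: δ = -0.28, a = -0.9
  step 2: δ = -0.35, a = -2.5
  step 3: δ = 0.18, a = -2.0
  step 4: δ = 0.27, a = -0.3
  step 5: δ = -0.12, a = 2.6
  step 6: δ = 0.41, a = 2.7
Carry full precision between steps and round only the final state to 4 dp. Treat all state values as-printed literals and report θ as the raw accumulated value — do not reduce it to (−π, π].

after step 1 (δ=-0.28, a=-0.9): (2.597117, -15.822514, -2.377901, 18.710000)
after step 2 (δ=-0.35, a=-2.5): (1.245717, -17.116484, -2.605557, 18.460000)
after step 3 (δ=0.18, a=-2.0): (-0.341364, -18.059295, -2.493585, 18.260000)
after step 4 (δ=0.27, a=-0.3): (-1.797211, -19.161467, -2.325131, 18.230000)
after step 5 (δ=-0.12, a=2.6): (-3.045609, -20.489937, -2.398403, 18.490000)
after step 6 (δ=0.41, a=2.7): (-4.407055, -21.741043, -2.130526, 18.760000)

(-4.4071, -21.7410, -2.1305, 18.7600)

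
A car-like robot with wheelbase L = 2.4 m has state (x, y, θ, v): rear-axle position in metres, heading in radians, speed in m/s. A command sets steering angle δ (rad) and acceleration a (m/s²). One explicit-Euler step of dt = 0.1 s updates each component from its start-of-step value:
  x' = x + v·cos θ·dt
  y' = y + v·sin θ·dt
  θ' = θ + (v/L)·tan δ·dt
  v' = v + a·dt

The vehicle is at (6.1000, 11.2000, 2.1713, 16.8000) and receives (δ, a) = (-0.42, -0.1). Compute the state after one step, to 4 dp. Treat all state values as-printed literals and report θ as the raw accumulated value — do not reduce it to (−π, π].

x' = 6.1000 + 16.8000·cos(2.1713)·0.1 = 5.1507
y' = 11.2000 + 16.8000·sin(2.1713)·0.1 = 12.5861
θ' = 2.1713 + (16.8000/2.4)·tan(-0.42)·0.1 = 1.8587
v' = 16.8000 − 0.1000·0.1 = 16.7900

(5.1507, 12.5861, 1.8587, 16.7900)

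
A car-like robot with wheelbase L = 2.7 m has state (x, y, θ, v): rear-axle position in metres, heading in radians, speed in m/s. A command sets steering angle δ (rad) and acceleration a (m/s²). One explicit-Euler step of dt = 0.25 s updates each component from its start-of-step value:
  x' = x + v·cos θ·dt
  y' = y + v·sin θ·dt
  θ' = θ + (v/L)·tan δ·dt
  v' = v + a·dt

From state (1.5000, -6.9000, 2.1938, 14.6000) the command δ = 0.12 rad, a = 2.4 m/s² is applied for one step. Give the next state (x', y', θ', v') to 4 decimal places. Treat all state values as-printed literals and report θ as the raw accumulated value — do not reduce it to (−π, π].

(-0.6297, -3.9357, 2.3568, 15.2000)

x' = 1.5000 + 14.6000·cos(2.1938)·0.25 = -0.6297
y' = -6.9000 + 14.6000·sin(2.1938)·0.25 = -3.9357
θ' = 2.1938 + (14.6000/2.7)·tan(0.12)·0.25 = 2.3568
v' = 14.6000 + 2.4000·0.25 = 15.2000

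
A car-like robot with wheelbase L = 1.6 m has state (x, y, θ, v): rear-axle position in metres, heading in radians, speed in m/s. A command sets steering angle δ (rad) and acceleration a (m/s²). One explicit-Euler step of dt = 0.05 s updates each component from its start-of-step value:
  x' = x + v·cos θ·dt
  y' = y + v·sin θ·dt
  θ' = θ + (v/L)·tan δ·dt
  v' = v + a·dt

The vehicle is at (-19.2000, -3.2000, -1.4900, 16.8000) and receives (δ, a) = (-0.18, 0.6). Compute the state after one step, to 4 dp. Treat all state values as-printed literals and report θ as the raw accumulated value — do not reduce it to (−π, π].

x' = -19.2000 + 16.8000·cos(-1.4900)·0.05 = -19.1322
y' = -3.2000 + 16.8000·sin(-1.4900)·0.05 = -4.0373
θ' = -1.4900 + (16.8000/1.6)·tan(-0.18)·0.05 = -1.5855
v' = 16.8000 + 0.6000·0.05 = 16.8300

(-19.1322, -4.0373, -1.5855, 16.8300)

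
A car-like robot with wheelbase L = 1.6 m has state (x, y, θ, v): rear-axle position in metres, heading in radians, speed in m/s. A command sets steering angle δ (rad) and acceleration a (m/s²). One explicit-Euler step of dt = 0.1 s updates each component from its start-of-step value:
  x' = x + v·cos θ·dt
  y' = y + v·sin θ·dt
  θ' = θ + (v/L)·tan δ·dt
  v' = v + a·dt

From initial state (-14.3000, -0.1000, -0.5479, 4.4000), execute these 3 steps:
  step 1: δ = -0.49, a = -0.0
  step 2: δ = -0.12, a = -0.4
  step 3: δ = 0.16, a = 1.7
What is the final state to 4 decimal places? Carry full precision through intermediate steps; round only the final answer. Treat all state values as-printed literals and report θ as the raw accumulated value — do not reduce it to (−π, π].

(-13.2608, -0.9008, -0.6838, 4.5300)

after step 1 (δ=-0.49, a=-0.0): (-13.924407, -0.329194, -0.694582, 4.400000)
after step 2 (δ=-0.12, a=-0.4): (-13.586346, -0.610822, -0.727741, 4.360000)
after step 3 (δ=0.16, a=1.7): (-13.260794, -0.900843, -0.683765, 4.530000)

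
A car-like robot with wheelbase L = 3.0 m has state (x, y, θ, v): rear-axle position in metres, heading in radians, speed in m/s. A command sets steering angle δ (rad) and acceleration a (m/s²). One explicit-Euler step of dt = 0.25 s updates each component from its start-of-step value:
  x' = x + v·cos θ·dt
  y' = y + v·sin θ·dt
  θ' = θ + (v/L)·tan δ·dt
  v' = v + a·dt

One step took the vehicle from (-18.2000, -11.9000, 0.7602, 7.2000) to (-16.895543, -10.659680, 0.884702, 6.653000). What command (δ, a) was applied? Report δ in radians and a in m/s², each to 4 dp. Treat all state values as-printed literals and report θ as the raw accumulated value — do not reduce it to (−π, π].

δ = 0.2046, a = -2.1880

a = (v'−v)/dt = (-0.547000)/0.25 = -2.1880
Δθ = θ'−θ = 0.124502;  (v·dt/L) = 7.2000·0.25/3.0 = 0.600000
tan δ = Δθ·L/(v·dt) = 0.207503  →  δ = 0.2046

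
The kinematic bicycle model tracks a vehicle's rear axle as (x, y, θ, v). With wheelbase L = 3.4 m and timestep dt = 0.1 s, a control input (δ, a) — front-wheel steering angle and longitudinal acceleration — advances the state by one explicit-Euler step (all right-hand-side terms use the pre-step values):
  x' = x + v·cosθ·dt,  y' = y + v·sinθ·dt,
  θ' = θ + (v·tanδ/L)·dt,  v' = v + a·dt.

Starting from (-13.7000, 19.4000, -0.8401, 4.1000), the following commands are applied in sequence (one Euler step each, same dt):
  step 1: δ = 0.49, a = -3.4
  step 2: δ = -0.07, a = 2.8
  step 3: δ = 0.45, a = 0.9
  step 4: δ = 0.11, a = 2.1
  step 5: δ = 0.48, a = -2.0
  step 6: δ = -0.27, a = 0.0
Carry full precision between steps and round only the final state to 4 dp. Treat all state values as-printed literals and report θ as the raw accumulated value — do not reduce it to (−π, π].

after step 1 (δ=0.49, a=-3.4): (-13.426371, 19.094669, -0.775780, 3.760000)
after step 2 (δ=-0.07, a=2.8): (-13.157954, 18.831366, -0.783534, 4.040000)
after step 3 (δ=0.45, a=0.9): (-12.871750, 18.546228, -0.726135, 4.130000)
after step 4 (δ=0.11, a=2.1): (-12.562931, 18.272003, -0.712719, 4.340000)
after step 5 (δ=0.48, a=-2.0): (-12.234573, 17.988213, -0.646265, 4.140000)
after step 6 (δ=-0.27, a=0.0): (-11.904060, 17.738899, -0.679964, 4.140000)

(-11.9041, 17.7389, -0.6800, 4.1400)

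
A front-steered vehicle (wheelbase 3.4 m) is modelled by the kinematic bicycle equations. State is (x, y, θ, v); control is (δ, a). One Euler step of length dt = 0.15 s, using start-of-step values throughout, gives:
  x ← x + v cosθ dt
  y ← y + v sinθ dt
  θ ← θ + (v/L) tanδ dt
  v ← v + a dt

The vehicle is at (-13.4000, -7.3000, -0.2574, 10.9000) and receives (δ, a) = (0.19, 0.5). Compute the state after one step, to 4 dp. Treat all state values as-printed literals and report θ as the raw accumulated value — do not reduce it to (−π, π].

x' = -13.4000 + 10.9000·cos(-0.2574)·0.15 = -11.8189
y' = -7.3000 + 10.9000·sin(-0.2574)·0.15 = -7.7162
θ' = -0.2574 + (10.9000/3.4)·tan(0.19)·0.15 = -0.1649
v' = 10.9000 + 0.5000·0.15 = 10.9750

(-11.8189, -7.7162, -0.1649, 10.9750)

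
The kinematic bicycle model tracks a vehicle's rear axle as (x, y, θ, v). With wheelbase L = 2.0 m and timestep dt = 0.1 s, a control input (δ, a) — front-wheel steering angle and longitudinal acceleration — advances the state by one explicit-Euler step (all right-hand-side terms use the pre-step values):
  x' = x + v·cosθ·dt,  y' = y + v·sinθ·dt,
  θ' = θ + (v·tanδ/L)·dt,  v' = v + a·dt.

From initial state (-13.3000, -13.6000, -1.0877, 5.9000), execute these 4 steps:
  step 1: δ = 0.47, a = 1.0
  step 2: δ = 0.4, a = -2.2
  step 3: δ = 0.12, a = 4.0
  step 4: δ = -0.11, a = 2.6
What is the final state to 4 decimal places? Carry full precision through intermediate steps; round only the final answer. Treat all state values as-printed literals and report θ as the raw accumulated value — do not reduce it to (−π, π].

after step 1 (δ=0.47, a=1.0): (-13.025931, -14.122481, -0.937850, 6.000000)
after step 2 (δ=0.4, a=-2.2): (-12.671017, -14.606254, -0.811012, 5.780000)
after step 3 (δ=0.12, a=4.0): (-12.272911, -15.025295, -0.776165, 6.180000)
after step 4 (δ=-0.11, a=2.6): (-11.831903, -15.458233, -0.810292, 6.440000)

(-11.8319, -15.4582, -0.8103, 6.4400)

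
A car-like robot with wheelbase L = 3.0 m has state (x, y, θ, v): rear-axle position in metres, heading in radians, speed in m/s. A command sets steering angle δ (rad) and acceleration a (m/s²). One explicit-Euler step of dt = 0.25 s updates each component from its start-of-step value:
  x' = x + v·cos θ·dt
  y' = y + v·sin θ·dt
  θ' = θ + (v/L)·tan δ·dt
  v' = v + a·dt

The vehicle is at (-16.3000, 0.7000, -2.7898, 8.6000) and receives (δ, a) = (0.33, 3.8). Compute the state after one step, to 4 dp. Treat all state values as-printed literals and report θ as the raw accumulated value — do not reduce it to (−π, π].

(-18.3183, -0.0408, -2.5443, 9.5500)

x' = -16.3000 + 8.6000·cos(-2.7898)·0.25 = -18.3183
y' = 0.7000 + 8.6000·sin(-2.7898)·0.25 = -0.0408
θ' = -2.7898 + (8.6000/3.0)·tan(0.33)·0.25 = -2.5443
v' = 8.6000 + 3.8000·0.25 = 9.5500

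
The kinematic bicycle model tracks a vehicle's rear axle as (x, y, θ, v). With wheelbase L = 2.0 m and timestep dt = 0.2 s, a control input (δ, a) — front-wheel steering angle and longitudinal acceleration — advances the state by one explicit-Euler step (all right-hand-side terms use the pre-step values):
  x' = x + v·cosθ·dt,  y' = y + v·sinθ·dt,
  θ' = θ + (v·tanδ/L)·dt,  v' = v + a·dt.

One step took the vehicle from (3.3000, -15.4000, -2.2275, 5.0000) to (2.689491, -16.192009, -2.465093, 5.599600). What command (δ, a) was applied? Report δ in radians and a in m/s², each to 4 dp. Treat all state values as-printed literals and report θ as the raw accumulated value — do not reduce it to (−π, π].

δ = -0.4436, a = 2.9980

a = (v'−v)/dt = (0.599600)/0.2 = 2.9980
Δθ = θ'−θ = -0.237593;  (v·dt/L) = 5.0000·0.2/2.0 = 0.500000
tan δ = Δθ·L/(v·dt) = -0.475186  →  δ = -0.4436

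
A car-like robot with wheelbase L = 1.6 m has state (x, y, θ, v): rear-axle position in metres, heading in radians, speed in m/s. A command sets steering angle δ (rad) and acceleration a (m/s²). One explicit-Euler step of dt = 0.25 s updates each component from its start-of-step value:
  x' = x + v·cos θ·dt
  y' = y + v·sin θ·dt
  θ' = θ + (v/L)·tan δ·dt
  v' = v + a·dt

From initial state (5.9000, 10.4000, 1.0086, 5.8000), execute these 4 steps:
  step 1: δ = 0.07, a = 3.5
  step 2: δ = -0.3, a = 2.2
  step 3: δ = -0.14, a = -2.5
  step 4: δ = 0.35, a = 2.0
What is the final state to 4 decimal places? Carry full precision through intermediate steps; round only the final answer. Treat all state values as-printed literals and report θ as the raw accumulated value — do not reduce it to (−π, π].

(10.1639, 15.2415, 0.9669, 7.1000)

after step 1 (δ=0.07, a=3.5): (6.672916, 11.626825, 1.072141, 6.675000)
after step 2 (δ=-0.3, a=2.2): (7.470987, 13.092366, 0.749513, 7.225000)
after step 3 (δ=-0.14, a=-2.5): (8.793199, 14.322933, 0.590426, 6.600000)
after step 4 (δ=0.35, a=2.0): (10.163861, 15.241512, 0.966861, 7.100000)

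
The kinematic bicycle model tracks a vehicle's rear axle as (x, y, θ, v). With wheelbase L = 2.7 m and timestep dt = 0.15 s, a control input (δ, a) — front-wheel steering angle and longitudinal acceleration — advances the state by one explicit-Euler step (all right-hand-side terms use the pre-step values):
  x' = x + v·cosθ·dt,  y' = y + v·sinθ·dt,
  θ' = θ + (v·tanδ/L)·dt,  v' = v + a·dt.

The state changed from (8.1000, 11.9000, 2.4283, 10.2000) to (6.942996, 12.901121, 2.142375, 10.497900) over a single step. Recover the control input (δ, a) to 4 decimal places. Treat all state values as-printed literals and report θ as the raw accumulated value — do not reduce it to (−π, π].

δ = -0.4673, a = 1.9860

a = (v'−v)/dt = (0.297900)/0.15 = 1.9860
Δθ = θ'−θ = -0.285925;  (v·dt/L) = 10.2000·0.15/2.7 = 0.566667
tan δ = Δθ·L/(v·dt) = -0.504574  →  δ = -0.4673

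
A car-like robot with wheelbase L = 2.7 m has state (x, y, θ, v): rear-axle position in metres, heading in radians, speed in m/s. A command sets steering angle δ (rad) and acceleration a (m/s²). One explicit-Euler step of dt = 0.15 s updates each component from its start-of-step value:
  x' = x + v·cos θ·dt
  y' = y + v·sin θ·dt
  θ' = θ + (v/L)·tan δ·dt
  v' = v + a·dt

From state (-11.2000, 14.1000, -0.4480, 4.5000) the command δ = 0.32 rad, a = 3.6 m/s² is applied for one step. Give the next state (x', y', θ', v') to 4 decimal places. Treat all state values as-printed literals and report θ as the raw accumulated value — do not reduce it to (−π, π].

x' = -11.2000 + 4.5000·cos(-0.4480)·0.15 = -10.5916
y' = 14.1000 + 4.5000·sin(-0.4480)·0.15 = 13.8076
θ' = -0.4480 + (4.5000/2.7)·tan(0.32)·0.15 = -0.3652
v' = 4.5000 + 3.6000·0.15 = 5.0400

(-10.5916, 13.8076, -0.3652, 5.0400)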